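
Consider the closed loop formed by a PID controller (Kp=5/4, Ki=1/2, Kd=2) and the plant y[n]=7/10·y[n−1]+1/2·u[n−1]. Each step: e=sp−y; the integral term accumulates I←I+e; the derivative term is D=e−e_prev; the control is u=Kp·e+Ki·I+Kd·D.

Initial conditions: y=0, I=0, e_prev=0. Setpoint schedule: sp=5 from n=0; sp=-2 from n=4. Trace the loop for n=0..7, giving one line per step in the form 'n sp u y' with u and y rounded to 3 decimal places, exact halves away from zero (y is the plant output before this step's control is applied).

0 5 18.750 0.000
1 5 -23.906 9.375
2 5 48.027 -5.391
3 5 -72.424 20.240
4 -2 103.533 -22.044
5 -2 -175.937 36.336
6 -2 292.415 -62.534
7 -2 -493.685 102.434

(exact arithmetic carried between steps; '≈' marks a value shown rounded to 6 d.p. or computed from one; I and e_prev carry over from the previous line; the table rounds u and y to 3 d.p., halves away from zero)
n=0: y=0, sp=5, e=sp−y=5; I=5, D=e−e_prev=5; u=5/4·5+1/2·5+2·5=18.75; next y=7/10·0+1/2·18.75=9.375
n=1: y=9.375, sp=5, e=sp−y=-4.375; I=0.625, D=e−e_prev=-9.375; u=5/4·(-4.375)+1/2·0.625+2·(-9.375)=-23.90625; next y=7/10·9.375+1/2·(-23.90625)=-5.390625
n=2: y=-5.390625, sp=5, e=sp−y=10.390625; I=11.015625, D=e−e_prev=14.765625; u=5/4·10.390625+1/2·11.015625+2·14.765625≈48.027344; next y=7/10·(-5.390625)+1/2·48.027344≈20.240234
n=3: y≈20.240234, sp=5, e=sp−y≈-15.240234; I≈-4.224609, D=e−e_prev≈-25.630859; u=5/4·(-15.240234)+1/2·(-4.224609)+2·(-25.630859)≈-72.424316; next y=7/10·20.240234+1/2·(-72.424316)≈-22.043994
n=4: y≈-22.043994, sp=-2, e=sp−y≈20.043994; I≈15.819385, D=e−e_prev≈35.284229; u=5/4·20.043994+1/2·15.819385+2·35.284229≈103.533142; next y=7/10·(-22.043994)+1/2·103.533142≈36.335775
n=5: y≈36.335775, sp=-2, e=sp−y≈-38.335775; I≈-22.516390, D=e−e_prev≈-58.379769; u=5/4·(-38.335775)+1/2·(-22.516390)+2·(-58.379769)≈-175.937453; next y=7/10·36.335775+1/2·(-175.937453)≈-62.533684
n=6: y≈-62.533684, sp=-2, e=sp−y≈60.533684; I≈38.017293, D=e−e_prev≈98.869459; u=5/4·60.533684+1/2·38.017293+2·98.869459≈292.414669; next y=7/10·(-62.533684)+1/2·292.414669≈102.433756
n=7: y≈102.433756, sp=-2, e=sp−y≈-104.433756; I≈-66.416463, D=e−e_prev≈-164.967440; u=5/4·(-104.433756)+1/2·(-66.416463)+2·(-164.967440)≈-493.685306; next y=7/10·102.433756+1/2·(-493.685306)≈-175.139024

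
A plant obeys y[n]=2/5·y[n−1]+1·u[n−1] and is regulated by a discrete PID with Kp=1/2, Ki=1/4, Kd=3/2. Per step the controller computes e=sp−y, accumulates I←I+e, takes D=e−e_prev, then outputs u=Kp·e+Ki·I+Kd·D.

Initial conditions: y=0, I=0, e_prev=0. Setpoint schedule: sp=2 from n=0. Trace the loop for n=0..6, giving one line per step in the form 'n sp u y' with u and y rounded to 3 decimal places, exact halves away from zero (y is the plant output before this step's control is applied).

0 2 4.500 0.000
1 2 -8.125 4.500
2 2 22.356 -6.325
3 2 -50.640 19.826
4 2 124.836 -42.710
5 2 -296.330 107.752
6 2 715.133 -253.229

(exact arithmetic carried between steps; '≈' marks a value shown rounded to 6 d.p. or computed from one; I and e_prev carry over from the previous line; the table rounds u and y to 3 d.p., halves away from zero)
n=0: y=0, sp=2, e=sp−y=2; I=2, D=e−e_prev=2; u=1/2·2+1/4·2+3/2·2=4.5; next y=2/5·0+1·4.5=4.5
n=1: y=4.5, sp=2, e=sp−y=-2.5; I=-0.5, D=e−e_prev=-4.5; u=1/2·(-2.5)+1/4·(-0.5)+3/2·(-4.5)=-8.125; next y=2/5·4.5+1·(-8.125)=-6.325
n=2: y=-6.325, sp=2, e=sp−y=8.325; I=7.825, D=e−e_prev=10.825; u=1/2·8.325+1/4·7.825+3/2·10.825=22.35625; next y=2/5·(-6.325)+1·22.35625=19.82625
n=3: y=19.82625, sp=2, e=sp−y=-17.82625; I=-10.00125, D=e−e_prev=-26.15125; u=1/2·(-17.82625)+1/4·(-10.00125)+3/2·(-26.15125)≈-50.640313; next y=2/5·19.82625+1·(-50.640313)≈-42.709813
n=4: y≈-42.709813, sp=2, e=sp−y≈44.709813; I≈34.708563, D=e−e_prev≈62.536063; u=1/2·44.709813+1/4·34.708563+3/2·62.536063≈124.836141; next y=2/5·(-42.709813)+1·124.836141≈107.752216
n=5: y≈107.752216, sp=2, e=sp−y≈-105.752216; I≈-71.043653, D=e−e_prev≈-150.462028; u=1/2·(-105.752216)+1/4·(-71.043653)+3/2·(-150.462028)≈-296.330063; next y=2/5·107.752216+1·(-296.330063)≈-253.229177
n=6: y≈-253.229177, sp=2, e=sp−y≈255.229177; I≈184.185524, D=e−e_prev≈360.981393; u=1/2·255.229177+1/4·184.185524+3/2·360.981393≈715.133058; next y=2/5·(-253.229177)+1·715.133058≈613.841388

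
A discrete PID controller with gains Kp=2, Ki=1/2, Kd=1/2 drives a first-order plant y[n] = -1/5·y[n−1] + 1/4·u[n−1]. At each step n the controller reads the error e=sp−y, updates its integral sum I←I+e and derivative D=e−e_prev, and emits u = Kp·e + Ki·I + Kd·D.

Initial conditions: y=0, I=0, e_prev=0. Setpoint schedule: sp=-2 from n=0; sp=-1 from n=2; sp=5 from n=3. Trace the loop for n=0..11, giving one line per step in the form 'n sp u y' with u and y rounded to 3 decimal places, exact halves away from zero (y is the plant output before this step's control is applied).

0 -2 -6.000 0.000
1 -2 -1.500 -1.500
2 -1 -3.775 -0.075
3 5 16.536 -0.929
4 5 0.328 4.320
5 5 18.598 -0.782
6 5 2.175 4.806
7 5 20.736 -0.418
8 5 3.778 5.267
9 5 22.616 -0.109
10 5 5.128 5.676
11 5 24.269 0.147

(exact arithmetic carried between steps; '≈' marks a value shown rounded to 6 d.p. or computed from one; I and e_prev carry over from the previous line; the table rounds u and y to 3 d.p., halves away from zero)
n=0: y=0, sp=-2, e=sp−y=-2; I=-2, D=e−e_prev=-2; u=2·(-2)+1/2·(-2)+1/2·(-2)=-6; next y=-1/5·0+1/4·(-6)=-1.5
n=1: y=-1.5, sp=-2, e=sp−y=-0.5; I=-2.5, D=e−e_prev=1.5; u=2·(-0.5)+1/2·(-2.5)+1/2·1.5=-1.5; next y=-1/5·(-1.5)+1/4·(-1.5)=-0.075
n=2: y=-0.075, sp=-1, e=sp−y=-0.925; I=-3.425, D=e−e_prev=-0.425; u=2·(-0.925)+1/2·(-3.425)+1/2·(-0.425)=-3.775; next y=-1/5·(-0.075)+1/4·(-3.775)=-0.92875
n=3: y=-0.92875, sp=5, e=sp−y=5.92875; I=2.50375, D=e−e_prev=6.85375; u=2·5.92875+1/2·2.50375+1/2·6.85375=16.53625; next y=-1/5·(-0.92875)+1/4·16.53625≈4.319813
n=4: y≈4.319813, sp=5, e=sp−y≈0.680188; I≈3.183938, D=e−e_prev≈-5.248563; u=2·0.680188+1/2·3.183938+1/2·(-5.248563)≈0.328063; next y=-1/5·4.319813+1/4·0.328063≈-0.781947
n=5: y≈-0.781947, sp=5, e=sp−y≈5.781947; I≈8.965884, D=e−e_prev≈5.101759; u=2·5.781947+1/2·8.965884+1/2·5.101759≈18.597716; next y=-1/5·(-0.781947)+1/4·18.597716≈4.805818
n=6: y≈4.805818, sp=5, e=sp−y≈0.194182; I≈9.160066, D=e−e_prev≈-5.587765; u=2·0.194182+1/2·9.160066+1/2·(-5.587765)≈2.174514; next y=-1/5·4.805818+1/4·2.174514≈-0.417535
n=7: y≈-0.417535, sp=5, e=sp−y≈5.417535; I≈14.577601, D=e−e_prev≈5.223353; u=2·5.417535+1/2·14.577601+1/2·5.223353≈20.735548; next y=-1/5·(-0.417535)+1/4·20.735548≈5.267394
n=8: y≈5.267394, sp=5, e=sp−y≈-0.267394; I≈14.310207, D=e−e_prev≈-5.684929; u=2·(-0.267394)+1/2·14.310207+1/2·(-5.684929)≈3.777851; next y=-1/5·5.267394+1/4·3.777851≈-0.109016
n=9: y≈-0.109016, sp=5, e=sp−y≈5.109016; I≈19.419223, D=e−e_prev≈5.376410; u=2·5.109016+1/2·19.419223+1/2·5.376410≈22.615849; next y=-1/5·(-0.109016)+1/4·22.615849≈5.675765
n=10: y≈5.675765, sp=5, e=sp−y≈-0.675765; I≈18.743458, D=e−e_prev≈-5.784781; u=2·(-0.675765)+1/2·18.743458+1/2·(-5.784781)≈5.127808; next y=-1/5·5.675765+1/4·5.127808≈0.146799
n=11: y≈0.146799, sp=5, e=sp−y≈4.853201; I≈23.596659, D=e−e_prev≈5.528967; u=2·4.853201+1/2·23.596659+1/2·5.528967≈24.269215; next y=-1/5·0.146799+1/4·24.269215≈6.037944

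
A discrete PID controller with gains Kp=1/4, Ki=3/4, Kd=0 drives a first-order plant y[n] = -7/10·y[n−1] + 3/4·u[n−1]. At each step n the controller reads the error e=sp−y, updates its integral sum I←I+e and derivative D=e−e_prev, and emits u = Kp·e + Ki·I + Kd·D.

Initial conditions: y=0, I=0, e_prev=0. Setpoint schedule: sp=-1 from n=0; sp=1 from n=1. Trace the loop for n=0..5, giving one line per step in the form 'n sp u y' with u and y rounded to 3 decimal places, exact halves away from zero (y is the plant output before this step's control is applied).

0 -1 -1.000 0.000
1 1 1.000 -0.750
2 1 0.288 1.275
3 1 2.033 -0.677
4 1 0.615 1.999
5 1 2.803 -0.938

(exact arithmetic carried between steps; '≈' marks a value shown rounded to 6 d.p. or computed from one; I and e_prev carry over from the previous line; the table rounds u and y to 3 d.p., halves away from zero)
n=0: y=0, sp=-1, e=sp−y=-1; I=-1, D=e−e_prev=-1; u=1/4·(-1)+3/4·(-1)+0·(-1)=-1; next y=-7/10·0+3/4·(-1)=-0.75
n=1: y=-0.75, sp=1, e=sp−y=1.75; I=0.75, D=e−e_prev=2.75; u=1/4·1.75+3/4·0.75+0·2.75=1; next y=-7/10·(-0.75)+3/4·1=1.275
n=2: y=1.275, sp=1, e=sp−y=-0.275; I=0.475, D=e−e_prev=-2.025; u=1/4·(-0.275)+3/4·0.475+0·(-2.025)=0.2875; next y=-7/10·1.275+3/4·0.2875=-0.676875
n=3: y=-0.676875, sp=1, e=sp−y=1.676875; I=2.151875, D=e−e_prev=1.951875; u=1/4·1.676875+3/4·2.151875+0·1.951875=2.033125; next y=-7/10·(-0.676875)+3/4·2.033125≈1.998656
n=4: y≈1.998656, sp=1, e=sp−y≈-0.998656; I≈1.153219, D=e−e_prev≈-2.675531; u=1/4·(-0.998656)+3/4·1.153219+0·(-2.675531)≈0.61525; next y=-7/10·1.998656+3/4·0.61525≈-0.937622
n=5: y≈-0.937622, sp=1, e=sp−y≈1.937622; I≈3.090841, D=e−e_prev≈2.936278; u=1/4·1.937622+3/4·3.090841+0·2.936278≈2.802536; next y=-7/10·(-0.937622)+3/4·2.802536≈2.758237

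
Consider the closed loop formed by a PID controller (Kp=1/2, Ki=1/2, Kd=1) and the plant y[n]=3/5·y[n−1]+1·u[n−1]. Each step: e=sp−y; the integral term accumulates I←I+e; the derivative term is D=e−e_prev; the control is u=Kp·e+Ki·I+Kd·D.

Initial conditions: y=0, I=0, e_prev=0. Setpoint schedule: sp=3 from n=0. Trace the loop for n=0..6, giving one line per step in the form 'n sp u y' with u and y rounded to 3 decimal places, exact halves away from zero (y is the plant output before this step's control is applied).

(exact arithmetic carried between steps; '≈' marks a value shown rounded to 6 d.p. or computed from one; I and e_prev carry over from the previous line; the table rounds u and y to 3 d.p., halves away from zero)
n=0: y=0, sp=3, e=sp−y=3; I=3, D=e−e_prev=3; u=1/2·3+1/2·3+1·3=6; next y=3/5·0+1·6=6
n=1: y=6, sp=3, e=sp−y=-3; I=0, D=e−e_prev=-6; u=1/2·(-3)+1/2·0+1·(-6)=-7.5; next y=3/5·6+1·(-7.5)=-3.9
n=2: y=-3.9, sp=3, e=sp−y=6.9; I=6.9, D=e−e_prev=9.9; u=1/2·6.9+1/2·6.9+1·9.9=16.8; next y=3/5·(-3.9)+1·16.8=14.46
n=3: y=14.46, sp=3, e=sp−y=-11.46; I=-4.56, D=e−e_prev=-18.36; u=1/2·(-11.46)+1/2·(-4.56)+1·(-18.36)=-26.37; next y=3/5·14.46+1·(-26.37)=-17.694
n=4: y=-17.694, sp=3, e=sp−y=20.694; I=16.134, D=e−e_prev=32.154; u=1/2·20.694+1/2·16.134+1·32.154=50.568; next y=3/5·(-17.694)+1·50.568=39.9516
n=5: y=39.9516, sp=3, e=sp−y=-36.9516; I=-20.8176, D=e−e_prev=-57.6456; u=1/2·(-36.9516)+1/2·(-20.8176)+1·(-57.6456)=-86.5302; next y=3/5·39.9516+1·(-86.5302)=-62.55924
n=6: y=-62.55924, sp=3, e=sp−y=65.55924; I=44.74164, D=e−e_prev=102.51084; u=1/2·65.55924+1/2·44.74164+1·102.51084=157.66128; next y=3/5·(-62.55924)+1·157.66128=120.125736

0 3 6.000 0.000
1 3 -7.500 6.000
2 3 16.800 -3.900
3 3 -26.370 14.460
4 3 50.568 -17.694
5 3 -86.530 39.952
6 3 157.661 -62.559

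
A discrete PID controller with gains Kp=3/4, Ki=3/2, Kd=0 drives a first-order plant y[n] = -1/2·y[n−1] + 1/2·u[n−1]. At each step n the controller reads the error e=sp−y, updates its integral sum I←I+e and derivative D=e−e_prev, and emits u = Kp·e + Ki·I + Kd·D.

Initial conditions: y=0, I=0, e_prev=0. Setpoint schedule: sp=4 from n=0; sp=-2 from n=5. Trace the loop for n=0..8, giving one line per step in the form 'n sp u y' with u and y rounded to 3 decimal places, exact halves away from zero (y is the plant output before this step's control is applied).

(exact arithmetic carried between steps; '≈' marks a value shown rounded to 6 d.p. or computed from one; I and e_prev carry over from the previous line; the table rounds u and y to 3 d.p., halves away from zero)
n=0: y=0, sp=4, e=sp−y=4; I=4, D=e−e_prev=4; u=3/4·4+3/2·4+0·4=9; next y=-1/2·0+1/2·9=4.5
n=1: y=4.5, sp=4, e=sp−y=-0.5; I=3.5, D=e−e_prev=-4.5; u=3/4·(-0.5)+3/2·3.5+0·(-4.5)=4.875; next y=-1/2·4.5+1/2·4.875=0.1875
n=2: y=0.1875, sp=4, e=sp−y=3.8125; I=7.3125, D=e−e_prev=4.3125; u=3/4·3.8125+3/2·7.3125+0·4.3125=13.828125; next y=-1/2·0.1875+1/2·13.828125≈6.820313
n=3: y≈6.820313, sp=4, e=sp−y≈-2.820313; I≈4.492188, D=e−e_prev≈-6.632813; u=3/4·(-2.820313)+3/2·4.492188+0·(-6.632813)≈4.623047; next y=-1/2·6.820313+1/2·4.623047≈-1.098633
n=4: y≈-1.098633, sp=4, e=sp−y≈5.098633; I≈9.590820, D=e−e_prev≈7.918945; u=3/4·5.098633+3/2·9.590820+0·7.918945≈18.210205; next y=-1/2·(-1.098633)+1/2·18.210205≈9.654419
n=5: y≈9.654419, sp=-2, e=sp−y≈-11.654419; I≈-2.063599, D=e−e_prev≈-16.753052; u=3/4·(-11.654419)+3/2·(-2.063599)+0·(-16.753052)≈-11.836212; next y=-1/2·9.654419+1/2·(-11.836212)≈-10.745316
n=6: y≈-10.745316, sp=-2, e=sp−y≈8.745316; I≈6.681717, D=e−e_prev≈20.399734; u=3/4·8.745316+3/2·6.681717+0·20.399734≈16.581562; next y=-1/2·(-10.745316)+1/2·16.581562≈13.663439
n=7: y≈13.663439, sp=-2, e=sp−y≈-15.663439; I≈-8.981722, D=e−e_prev≈-24.408754; u=3/4·(-15.663439)+3/2·(-8.981722)+0·(-24.408754)≈-25.220162; next y=-1/2·13.663439+1/2·(-25.220162)≈-19.441800
n=8: y≈-19.441800, sp=-2, e=sp−y≈17.441800; I≈8.460078, D=e−e_prev≈33.105239; u=3/4·17.441800+3/2·8.460078+0·33.105239≈25.771468; next y=-1/2·(-19.441800)+1/2·25.771468≈22.606634

0 4 9.000 0.000
1 4 4.875 4.500
2 4 13.828 0.188
3 4 4.623 6.820
4 4 18.210 -1.099
5 -2 -11.836 9.654
6 -2 16.582 -10.745
7 -2 -25.220 13.663
8 -2 25.771 -19.442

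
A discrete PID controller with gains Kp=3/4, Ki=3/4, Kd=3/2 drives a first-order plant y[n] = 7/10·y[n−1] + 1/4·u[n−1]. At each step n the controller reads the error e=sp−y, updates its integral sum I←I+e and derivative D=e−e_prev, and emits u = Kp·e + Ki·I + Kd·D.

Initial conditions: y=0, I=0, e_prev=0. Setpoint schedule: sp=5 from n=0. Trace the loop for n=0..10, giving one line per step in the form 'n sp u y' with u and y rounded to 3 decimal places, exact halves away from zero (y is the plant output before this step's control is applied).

(exact arithmetic carried between steps; '≈' marks a value shown rounded to 6 d.p. or computed from one; I and e_prev carry over from the previous line; the table rounds u and y to 3 d.p., halves away from zero)
n=0: y=0, sp=5, e=sp−y=5; I=5, D=e−e_prev=5; u=3/4·5+3/4·5+3/2·5=15; next y=7/10·0+1/4·15=3.75
n=1: y=3.75, sp=5, e=sp−y=1.25; I=6.25, D=e−e_prev=-3.75; u=3/4·1.25+3/4·6.25+3/2·(-3.75)=0; next y=7/10·3.75+1/4·0=2.625
n=2: y=2.625, sp=5, e=sp−y=2.375; I=8.625, D=e−e_prev=1.125; u=3/4·2.375+3/4·8.625+3/2·1.125=9.9375; next y=7/10·2.625+1/4·9.9375=4.321875
n=3: y=4.321875, sp=5, e=sp−y=0.678125; I=9.303125, D=e−e_prev=-1.696875; u=3/4·0.678125+3/4·9.303125+3/2·(-1.696875)=4.940625; next y=7/10·4.321875+1/4·4.940625≈4.260469
n=4: y≈4.260469, sp=5, e=sp−y≈0.739531; I≈10.042656, D=e−e_prev≈0.061406; u=3/4·0.739531+3/4·10.042656+3/2·0.061406≈8.17875; next y=7/10·4.260469+1/4·8.17875≈5.027016
n=5: y≈5.027016, sp=5, e=sp−y≈-0.027016; I≈10.015641, D=e−e_prev≈-0.766547; u=3/4·(-0.027016)+3/4·10.015641+3/2·(-0.766547)≈6.341648; next y=7/10·5.027016+1/4·6.341648≈5.104323
n=6: y≈5.104323, sp=5, e=sp−y≈-0.104323; I≈9.911318, D=e−e_prev≈-0.077307; u=3/4·(-0.104323)+3/4·9.911318+3/2·(-0.077307)≈7.239285; next y=7/10·5.104323+1/4·7.239285≈5.382847
n=7: y≈5.382847, sp=5, e=sp−y≈-0.382847; I≈9.528470, D=e−e_prev≈-0.278524; u=3/4·(-0.382847)+3/4·9.528470+3/2·(-0.278524)≈6.441431; next y=7/10·5.382847+1/4·6.441431≈5.378351
n=8: y≈5.378351, sp=5, e=sp−y≈-0.378351; I≈9.150119, D=e−e_prev≈0.004497; u=3/4·(-0.378351)+3/4·9.150119+3/2·0.004497≈6.585571; next y=7/10·5.378351+1/4·6.585571≈5.411238
n=9: y≈5.411238, sp=5, e=sp−y≈-0.411238; I≈8.738881, D=e−e_prev≈-0.032888; u=3/4·(-0.411238)+3/4·8.738881+3/2·(-0.032888)≈6.196401; next y=7/10·5.411238+1/4·6.196401≈5.336967
n=10: y≈5.336967, sp=5, e=sp−y≈-0.336967; I≈8.401914, D=e−e_prev≈0.074271; u=3/4·(-0.336967)+3/4·8.401914+3/2·0.074271≈6.160117; next y=7/10·5.336967+1/4·6.160117≈5.275906

0 5 15.000 0.000
1 5 0.000 3.750
2 5 9.938 2.625
3 5 4.941 4.322
4 5 8.179 4.260
5 5 6.342 5.027
6 5 7.239 5.104
7 5 6.441 5.383
8 5 6.586 5.378
9 5 6.196 5.411
10 5 6.160 5.337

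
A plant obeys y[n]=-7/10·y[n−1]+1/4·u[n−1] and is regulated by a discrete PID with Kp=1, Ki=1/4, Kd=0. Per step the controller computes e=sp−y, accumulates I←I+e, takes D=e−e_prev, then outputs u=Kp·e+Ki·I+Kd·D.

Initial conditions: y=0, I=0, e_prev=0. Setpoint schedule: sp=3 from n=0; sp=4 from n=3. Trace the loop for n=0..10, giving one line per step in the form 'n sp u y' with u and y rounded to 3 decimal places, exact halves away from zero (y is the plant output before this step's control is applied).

(exact arithmetic carried between steps; '≈' marks a value shown rounded to 6 d.p. or computed from one; I and e_prev carry over from the previous line; the table rounds u and y to 3 d.p., halves away from zero)
n=0: y=0, sp=3, e=sp−y=3; I=3, D=e−e_prev=3; u=1·3+1/4·3+0·3=3.75; next y=-7/10·0+1/4·3.75=0.9375
n=1: y=0.9375, sp=3, e=sp−y=2.0625; I=5.0625, D=e−e_prev=-0.9375; u=1·2.0625+1/4·5.0625+0·(-0.9375)=3.328125; next y=-7/10·0.9375+1/4·3.328125≈0.175781
n=2: y≈0.175781, sp=3, e=sp−y≈2.824219; I≈7.886719, D=e−e_prev≈0.761719; u=1·2.824219+1/4·7.886719+0·0.761719≈4.795898; next y=-7/10·0.175781+1/4·4.795898≈1.075928
n=3: y≈1.075928, sp=4, e=sp−y≈2.924072; I≈10.810791, D=e−e_prev≈0.099854; u=1·2.924072+1/4·10.810791+0·0.099854≈5.626770; next y=-7/10·1.075928+1/4·5.626770≈0.653543
n=4: y≈0.653543, sp=4, e=sp−y≈3.346457; I≈14.157248, D=e−e_prev≈0.422385; u=1·3.346457+1/4·14.157248+0·0.422385≈6.885769; next y=-7/10·0.653543+1/4·6.885769≈1.263962
n=5: y≈1.263962, sp=4, e=sp−y≈2.736038; I≈16.893286, D=e−e_prev≈-0.610419; u=1·2.736038+1/4·16.893286+0·(-0.610419)≈6.959359; next y=-7/10·1.263962+1/4·6.959359≈0.855066
n=6: y≈0.855066, sp=4, e=sp−y≈3.144934; I≈20.038219, D=e−e_prev≈0.408896; u=1·3.144934+1/4·20.038219+0·0.408896≈8.154488; next y=-7/10·0.855066+1/4·8.154488≈1.440076
n=7: y≈1.440076, sp=4, e=sp−y≈2.559924; I≈22.598144, D=e−e_prev≈-0.585009; u=1·2.559924+1/4·22.598144+0·(-0.585009)≈8.209460; next y=-7/10·1.440076+1/4·8.209460≈1.044312
n=8: y≈1.044312, sp=4, e=sp−y≈2.955688; I≈25.553832, D=e−e_prev≈0.395763; u=1·2.955688+1/4·25.553832+0·0.395763≈9.344146; next y=-7/10·1.044312+1/4·9.344146≈1.605018
n=9: y≈1.605018, sp=4, e=sp−y≈2.394982; I≈27.948814, D=e−e_prev≈-0.560706; u=1·2.394982+1/4·27.948814+0·(-0.560706)≈9.382185; next y=-7/10·1.605018+1/4·9.382185≈1.222034
n=10: y≈1.222034, sp=4, e=sp−y≈2.777966; I≈30.726780, D=e−e_prev≈0.382984; u=1·2.777966+1/4·30.726780+0·0.382984≈10.459661; next y=-7/10·1.222034+1/4·10.459661≈1.759492

0 3 3.750 0.000
1 3 3.328 0.938
2 3 4.796 0.176
3 4 5.627 1.076
4 4 6.886 0.654
5 4 6.959 1.264
6 4 8.154 0.855
7 4 8.209 1.440
8 4 9.344 1.044
9 4 9.382 1.605
10 4 10.460 1.222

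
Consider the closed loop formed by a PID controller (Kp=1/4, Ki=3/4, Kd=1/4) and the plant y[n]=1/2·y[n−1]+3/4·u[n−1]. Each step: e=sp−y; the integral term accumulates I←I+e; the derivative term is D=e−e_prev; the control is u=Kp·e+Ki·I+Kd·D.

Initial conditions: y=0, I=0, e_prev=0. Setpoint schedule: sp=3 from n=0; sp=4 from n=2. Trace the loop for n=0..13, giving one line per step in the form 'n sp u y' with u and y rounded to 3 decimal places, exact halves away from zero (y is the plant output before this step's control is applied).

0 3 3.750 0.000
1 3 1.734 2.813
2 4 3.960 2.707
3 4 2.633 4.323
4 4 3.028 4.136
5 4 2.625 4.339
6 4 2.672 4.139
7 4 2.600 4.074
8 4 2.637 3.986
9 4 2.645 3.971
10 4 2.665 3.969
11 4 2.670 3.983
12 4 2.673 3.994
13 4 2.670 4.001

(exact arithmetic carried between steps; '≈' marks a value shown rounded to 6 d.p. or computed from one; I and e_prev carry over from the previous line; the table rounds u and y to 3 d.p., halves away from zero)
n=0: y=0, sp=3, e=sp−y=3; I=3, D=e−e_prev=3; u=1/4·3+3/4·3+1/4·3=3.75; next y=1/2·0+3/4·3.75=2.8125
n=1: y=2.8125, sp=3, e=sp−y=0.1875; I=3.1875, D=e−e_prev=-2.8125; u=1/4·0.1875+3/4·3.1875+1/4·(-2.8125)=1.734375; next y=1/2·2.8125+3/4·1.734375≈2.707031
n=2: y≈2.707031, sp=4, e=sp−y≈1.292969; I≈4.480469, D=e−e_prev≈1.105469; u=1/4·1.292969+3/4·4.480469+1/4·1.105469≈3.959961; next y=1/2·2.707031+3/4·3.959961≈4.323486
n=3: y≈4.323486, sp=4, e=sp−y≈-0.323486; I≈4.156982, D=e−e_prev≈-1.616455; u=1/4·(-0.323486)+3/4·4.156982+1/4·(-1.616455)≈2.632751; next y=1/2·4.323486+3/4·2.632751≈4.136307
n=4: y≈4.136307, sp=4, e=sp−y≈-0.136307; I≈4.020676, D=e−e_prev≈0.187180; u=1/4·(-0.136307)+3/4·4.020676+1/4·0.187180≈3.028225; next y=1/2·4.136307+3/4·3.028225≈4.339322
n=5: y≈4.339322, sp=4, e=sp−y≈-0.339322; I≈3.681354, D=e−e_prev≈-0.203015; u=1/4·(-0.339322)+3/4·3.681354+1/4·(-0.203015)≈2.625431; next y=1/2·4.339322+3/4·2.625431≈4.138734
n=6: y≈4.138734, sp=4, e=sp−y≈-0.138734; I≈3.542619, D=e−e_prev≈0.200588; u=1/4·(-0.138734)+3/4·3.542619+1/4·0.200588≈2.672428; next y=1/2·4.138734+3/4·2.672428≈4.073688
n=7: y≈4.073688, sp=4, e=sp−y≈-0.073688; I≈3.468931, D=e−e_prev≈0.065046; u=1/4·(-0.073688)+3/4·3.468931+1/4·0.065046≈2.599538; next y=1/2·4.073688+3/4·2.599538≈3.986498
n=8: y≈3.986498, sp=4, e=sp−y≈0.013502; I≈3.482434, D=e−e_prev≈0.087191; u=1/4·0.013502+3/4·3.482434+1/4·0.087191≈2.636999; next y=1/2·3.986498+3/4·2.636999≈3.970998
n=9: y≈3.970998, sp=4, e=sp−y≈0.029002; I≈3.511436, D=e−e_prev≈0.015500; u=1/4·0.029002+3/4·3.511436+1/4·0.015500≈2.644703; next y=1/2·3.970998+3/4·2.644703≈3.969026
n=10: y≈3.969026, sp=4, e=sp−y≈0.030974; I≈3.542410, D=e−e_prev≈0.001972; u=1/4·0.030974+3/4·3.542410+1/4·0.001972≈2.665044; next y=1/2·3.969026+3/4·2.665044≈3.983296
n=11: y≈3.983296, sp=4, e=sp−y≈0.016704; I≈3.559114, D=e−e_prev≈-0.014270; u=1/4·0.016704+3/4·3.559114+1/4·(-0.014270)≈2.669944; next y=1/2·3.983296+3/4·2.669944≈3.994106
n=12: y≈3.994106, sp=4, e=sp−y≈0.005894; I≈3.565008, D=e−e_prev≈-0.010810; u=1/4·0.005894+3/4·3.565008+1/4·(-0.010810)≈2.672527; next y=1/2·3.994106+3/4·2.672527≈4.001448
n=13: y≈4.001448, sp=4, e=sp−y≈-0.001448; I≈3.563560, D=e−e_prev≈-0.007342; u=1/4·(-0.001448)+3/4·3.563560+1/4·(-0.007342)≈2.670472; next y=1/2·4.001448+3/4·2.670472≈4.003578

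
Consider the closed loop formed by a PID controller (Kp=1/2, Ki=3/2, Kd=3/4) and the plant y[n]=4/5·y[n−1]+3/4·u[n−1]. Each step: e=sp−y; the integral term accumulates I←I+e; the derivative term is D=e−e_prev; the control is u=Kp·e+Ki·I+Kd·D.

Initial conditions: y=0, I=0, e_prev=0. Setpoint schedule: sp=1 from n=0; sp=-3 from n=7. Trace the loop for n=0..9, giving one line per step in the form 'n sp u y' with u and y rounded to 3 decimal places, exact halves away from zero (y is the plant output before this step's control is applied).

(exact arithmetic carried between steps; '≈' marks a value shown rounded to 6 d.p. or computed from one; I and e_prev carry over from the previous line; the table rounds u and y to 3 d.p., halves away from zero)
n=0: y=0, sp=1, e=sp−y=1; I=1, D=e−e_prev=1; u=1/2·1+3/2·1+3/4·1=2.75; next y=4/5·0+3/4·2.75=2.0625
n=1: y=2.0625, sp=1, e=sp−y=-1.0625; I=-0.0625, D=e−e_prev=-2.0625; u=1/2·(-1.0625)+3/2·(-0.0625)+3/4·(-2.0625)=-2.171875; next y=4/5·2.0625+3/4·(-2.171875)≈0.021094
n=2: y≈0.021094, sp=1, e=sp−y≈0.978906; I≈0.916406, D=e−e_prev≈2.041406; u=1/2·0.978906+3/2·0.916406+3/4·2.041406≈3.395117; next y=4/5·0.021094+3/4·3.395117≈2.563213
n=3: y≈2.563213, sp=1, e=sp−y≈-1.563213; I≈-0.646807, D=e−e_prev≈-2.542119; u=1/2·(-1.563213)+3/2·(-0.646807)+3/4·(-2.542119)≈-3.658406; next y=4/5·2.563213+3/4·(-3.658406)≈-0.693234
n=4: y≈-0.693234, sp=1, e=sp−y≈1.693234; I≈1.046427, D=e−e_prev≈3.256447; u=1/2·1.693234+3/2·1.046427+3/4·3.256447≈4.858593; next y=4/5·(-0.693234)+3/4·4.858593≈3.089358
n=5: y≈3.089358, sp=1, e=sp−y≈-2.089358; I≈-1.042930, D=e−e_prev≈-3.782592; u=1/2·(-2.089358)+3/2·(-1.042930)+3/4·(-3.782592)≈-5.446018; next y=4/5·3.089358+3/4·(-5.446018)≈-1.613027
n=6: y≈-1.613027, sp=1, e=sp−y≈2.613027; I≈1.570097, D=e−e_prev≈4.702385; u=1/2·2.613027+3/2·1.570097+3/4·4.702385≈7.188448; next y=4/5·(-1.613027)+3/4·7.188448≈4.100914
n=7: y≈4.100914, sp=-3, e=sp−y≈-7.100914; I≈-5.530817, D=e−e_prev≈-9.713942; u=1/2·(-7.100914)+3/2·(-5.530817)+3/4·(-9.713942)≈-19.132139; next y=4/5·4.100914+3/4·(-19.132139)≈-11.068373
n=8: y≈-11.068373, sp=-3, e=sp−y≈8.068373; I≈2.537556, D=e−e_prev≈15.169287; u=1/2·8.068373+3/2·2.537556+3/4·15.169287≈19.217486; next y=4/5·(-11.068373)+3/4·19.217486≈5.558416
n=9: y≈5.558416, sp=-3, e=sp−y≈-8.558416; I≈-6.020860, D=e−e_prev≈-16.626789; u=1/2·(-8.558416)+3/2·(-6.020860)+3/4·(-16.626789)≈-25.780589; next y=4/5·5.558416+3/4·(-25.780589)≈-14.888709

0 1 2.750 0.000
1 1 -2.172 2.063
2 1 3.395 0.021
3 1 -3.658 2.563
4 1 4.859 -0.693
5 1 -5.446 3.089
6 1 7.188 -1.613
7 -3 -19.132 4.101
8 -3 19.217 -11.068
9 -3 -25.781 5.558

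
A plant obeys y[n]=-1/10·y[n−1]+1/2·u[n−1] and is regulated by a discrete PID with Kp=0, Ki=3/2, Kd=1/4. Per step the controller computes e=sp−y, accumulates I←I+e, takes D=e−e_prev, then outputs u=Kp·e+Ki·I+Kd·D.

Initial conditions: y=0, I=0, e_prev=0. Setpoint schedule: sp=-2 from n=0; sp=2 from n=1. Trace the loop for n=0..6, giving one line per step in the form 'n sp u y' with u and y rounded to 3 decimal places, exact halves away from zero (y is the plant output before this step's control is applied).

(exact arithmetic carried between steps; '≈' marks a value shown rounded to 6 d.p. or computed from one; I and e_prev carry over from the previous line; the table rounds u and y to 3 d.p., halves away from zero)
n=0: y=0, sp=-2, e=sp−y=-2; I=-2, D=e−e_prev=-2; u=0·(-2)+3/2·(-2)+1/4·(-2)=-3.5; next y=-1/10·0+1/2·(-3.5)=-1.75
n=1: y=-1.75, sp=2, e=sp−y=3.75; I=1.75, D=e−e_prev=5.75; u=0·3.75+3/2·1.75+1/4·5.75=4.0625; next y=-1/10·(-1.75)+1/2·4.0625=2.20625
n=2: y=2.20625, sp=2, e=sp−y=-0.20625; I=1.54375, D=e−e_prev=-3.95625; u=0·(-0.20625)+3/2·1.54375+1/4·(-3.95625)≈1.326563; next y=-1/10·2.20625+1/2·1.326563≈0.442656
n=3: y≈0.442656, sp=2, e=sp−y≈1.557344; I≈3.101094, D=e−e_prev≈1.763594; u=0·1.557344+3/2·3.101094+1/4·1.763594≈5.092539; next y=-1/10·0.442656+1/2·5.092539≈2.502004
n=4: y≈2.502004, sp=2, e=sp−y≈-0.502004; I≈2.599090, D=e−e_prev≈-2.059348; u=0·(-0.502004)+3/2·2.599090+1/4·(-2.059348)≈3.383798; next y=-1/10·2.502004+1/2·3.383798≈1.441699
n=5: y≈1.441699, sp=2, e=sp−y≈0.558301; I≈3.157391, D=e−e_prev≈1.060305; u=0·0.558301+3/2·3.157391+1/4·1.060305≈5.001163; next y=-1/10·1.441699+1/2·5.001163≈2.356412
n=6: y≈2.356412, sp=2, e=sp−y≈-0.356412; I≈2.800980, D=e−e_prev≈-0.914713; u=0·(-0.356412)+3/2·2.800980+1/4·(-0.914713)≈3.972791; next y=-1/10·2.356412+1/2·3.972791≈1.750754

0 -2 -3.500 0.000
1 2 4.063 -1.750
2 2 1.327 2.206
3 2 5.093 0.443
4 2 3.384 2.502
5 2 5.001 1.442
6 2 3.973 2.356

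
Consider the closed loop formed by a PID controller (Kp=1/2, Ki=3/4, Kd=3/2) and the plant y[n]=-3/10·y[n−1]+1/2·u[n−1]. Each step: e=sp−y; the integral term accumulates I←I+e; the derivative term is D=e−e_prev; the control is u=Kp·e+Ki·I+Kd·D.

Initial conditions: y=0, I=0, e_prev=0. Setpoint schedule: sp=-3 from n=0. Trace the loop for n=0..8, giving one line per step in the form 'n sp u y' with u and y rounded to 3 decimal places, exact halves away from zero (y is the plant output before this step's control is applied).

(exact arithmetic carried between steps; '≈' marks a value shown rounded to 6 d.p. or computed from one; I and e_prev carry over from the previous line; the table rounds u and y to 3 d.p., halves away from zero)
n=0: y=0, sp=-3, e=sp−y=-3; I=-3, D=e−e_prev=-3; u=1/2·(-3)+3/4·(-3)+3/2·(-3)=-8.25; next y=-3/10·0+1/2·(-8.25)=-4.125
n=1: y=-4.125, sp=-3, e=sp−y=1.125; I=-1.875, D=e−e_prev=4.125; u=1/2·1.125+3/4·(-1.875)+3/2·4.125=5.34375; next y=-3/10·(-4.125)+1/2·5.34375=3.909375
n=2: y=3.909375, sp=-3, e=sp−y=-6.909375; I=-8.784375, D=e−e_prev=-8.034375; u=1/2·(-6.909375)+3/4·(-8.784375)+3/2·(-8.034375)≈-22.094531; next y=-3/10·3.909375+1/2·(-22.094531)≈-12.220078
n=3: y≈-12.220078, sp=-3, e=sp−y≈9.220078; I≈0.435703, D=e−e_prev≈16.129453; u=1/2·9.220078+3/4·0.435703+3/2·16.129453≈29.130996; next y=-3/10·(-12.220078)+1/2·29.130996≈18.231521
n=4: y≈18.231521, sp=-3, e=sp−y≈-21.231521; I≈-20.795818, D=e−e_prev≈-30.451600; u=1/2·(-21.231521)+3/4·(-20.795818)+3/2·(-30.451600)≈-71.890024; next y=-3/10·18.231521+1/2·(-71.890024)≈-41.414468
n=5: y≈-41.414468, sp=-3, e=sp−y≈38.414468; I≈17.618650, D=e−e_prev≈59.645990; u=1/2·38.414468+3/4·17.618650+3/2·59.645990≈121.890207; next y=-3/10·(-41.414468)+1/2·121.890207≈73.369444
n=6: y≈73.369444, sp=-3, e=sp−y≈-76.369444; I≈-58.750794, D=e−e_prev≈-114.783912; u=1/2·(-76.369444)+3/4·(-58.750794)+3/2·(-114.783912)≈-254.423686; next y=-3/10·73.369444+1/2·(-254.423686)≈-149.222676
n=7: y≈-149.222676, sp=-3, e=sp−y≈146.222676; I≈87.471882, D=e−e_prev≈222.592120; u=1/2·146.222676+3/4·87.471882+3/2·222.592120≈472.603429; next y=-3/10·(-149.222676)+1/2·472.603429≈281.068517
n=8: y≈281.068517, sp=-3, e=sp−y≈-284.068517; I≈-196.596635, D=e−e_prev≈-430.291193; u=1/2·(-284.068517)+3/4·(-196.596635)+3/2·(-430.291193)≈-934.918525; next y=-3/10·281.068517+1/2·(-934.918525)≈-551.779818

0 -3 -8.250 0.000
1 -3 5.344 -4.125
2 -3 -22.095 3.909
3 -3 29.131 -12.220
4 -3 -71.890 18.232
5 -3 121.890 -41.414
6 -3 -254.424 73.369
7 -3 472.603 -149.223
8 -3 -934.919 281.069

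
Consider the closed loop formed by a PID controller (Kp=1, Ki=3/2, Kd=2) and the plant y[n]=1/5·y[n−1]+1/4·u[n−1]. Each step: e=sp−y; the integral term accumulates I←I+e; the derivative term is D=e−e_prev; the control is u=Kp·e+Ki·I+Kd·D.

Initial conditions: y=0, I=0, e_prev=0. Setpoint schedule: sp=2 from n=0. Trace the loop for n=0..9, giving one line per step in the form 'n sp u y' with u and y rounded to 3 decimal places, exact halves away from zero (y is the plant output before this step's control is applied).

(exact arithmetic carried between steps; '≈' marks a value shown rounded to 6 d.p. or computed from one; I and e_prev carry over from the previous line; the table rounds u and y to 3 d.p., halves away from zero)
n=0: y=0, sp=2, e=sp−y=2; I=2, D=e−e_prev=2; u=1·2+3/2·2+2·2=9; next y=1/5·0+1/4·9=2.25
n=1: y=2.25, sp=2, e=sp−y=-0.25; I=1.75, D=e−e_prev=-2.25; u=1·(-0.25)+3/2·1.75+2·(-2.25)=-2.125; next y=1/5·2.25+1/4·(-2.125)=-0.08125
n=2: y=-0.08125, sp=2, e=sp−y=2.08125; I=3.83125, D=e−e_prev=2.33125; u=1·2.08125+3/2·3.83125+2·2.33125=12.490625; next y=1/5·(-0.08125)+1/4·12.490625≈3.106406
n=3: y≈3.106406, sp=2, e=sp−y≈-1.106406; I≈2.724844, D=e−e_prev≈-3.187656; u=1·(-1.106406)+3/2·2.724844+2·(-3.187656)≈-3.394453; next y=1/5·3.106406+1/4·(-3.394453)≈-0.227332
n=4: y≈-0.227332, sp=2, e=sp−y≈2.227332; I≈4.952176, D=e−e_prev≈3.333738; u=1·2.227332+3/2·4.952176+2·3.333738≈16.323072; next y=1/5·(-0.227332)+1/4·16.323072≈4.035302
n=5: y≈4.035302, sp=2, e=sp−y≈-2.035302; I≈2.916874, D=e−e_prev≈-4.262634; u=1·(-2.035302)+3/2·2.916874+2·(-4.262634)≈-6.185258; next y=1/5·4.035302+1/4·(-6.185258)≈-0.739254
n=6: y≈-0.739254, sp=2, e=sp−y≈2.739254; I≈5.656128, D=e−e_prev≈4.774556; u=1·2.739254+3/2·5.656128+2·4.774556≈20.772558; next y=1/5·(-0.739254)+1/4·20.772558≈5.045289
n=7: y≈5.045289, sp=2, e=sp−y≈-3.045289; I≈2.610840, D=e−e_prev≈-5.784543; u=1·(-3.045289)+3/2·2.610840+2·(-5.784543)≈-10.698115; next y=1/5·5.045289+1/4·(-10.698115)≈-1.665471
n=8: y≈-1.665471, sp=2, e=sp−y≈3.665471; I≈6.276311, D=e−e_prev≈6.710760; u=1·3.665471+3/2·6.276311+2·6.710760≈26.501456; next y=1/5·(-1.665471)+1/4·26.501456≈6.292270
n=9: y≈6.292270, sp=2, e=sp−y≈-4.292270; I≈1.984041, D=e−e_prev≈-7.957741; u=1·(-4.292270)+3/2·1.984041+2·(-7.957741)≈-17.231691; next y=1/5·6.292270+1/4·(-17.231691)≈-3.049469

0 2 9.000 0.000
1 2 -2.125 2.250
2 2 12.491 -0.081
3 2 -3.394 3.106
4 2 16.323 -0.227
5 2 -6.185 4.035
6 2 20.773 -0.739
7 2 -10.698 5.045
8 2 26.501 -1.665
9 2 -17.232 6.292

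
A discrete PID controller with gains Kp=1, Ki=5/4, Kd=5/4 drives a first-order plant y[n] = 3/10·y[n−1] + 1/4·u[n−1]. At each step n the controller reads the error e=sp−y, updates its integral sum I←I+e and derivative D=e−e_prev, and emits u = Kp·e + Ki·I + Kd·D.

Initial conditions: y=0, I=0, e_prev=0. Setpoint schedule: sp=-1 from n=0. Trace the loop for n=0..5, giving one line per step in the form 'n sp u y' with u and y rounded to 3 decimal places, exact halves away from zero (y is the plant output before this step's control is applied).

(exact arithmetic carried between steps; '≈' marks a value shown rounded to 6 d.p. or computed from one; I and e_prev carry over from the previous line; the table rounds u and y to 3 d.p., halves away from zero)
n=0: y=0, sp=-1, e=sp−y=-1; I=-1, D=e−e_prev=-1; u=1·(-1)+5/4·(-1)+5/4·(-1)=-3.5; next y=3/10·0+1/4·(-3.5)=-0.875
n=1: y=-0.875, sp=-1, e=sp−y=-0.125; I=-1.125, D=e−e_prev=0.875; u=1·(-0.125)+5/4·(-1.125)+5/4·0.875=-0.4375; next y=3/10·(-0.875)+1/4·(-0.4375)=-0.371875
n=2: y=-0.371875, sp=-1, e=sp−y=-0.628125; I=-1.753125, D=e−e_prev=-0.503125; u=1·(-0.628125)+5/4·(-1.753125)+5/4·(-0.503125)≈-3.448438; next y=3/10·(-0.371875)+1/4·(-3.448438)≈-0.973672
n=3: y≈-0.973672, sp=-1, e=sp−y≈-0.026328; I≈-1.779453, D=e−e_prev≈0.601797; u=1·(-0.026328)+5/4·(-1.779453)+5/4·0.601797≈-1.498398; next y=3/10·(-0.973672)+1/4·(-1.498398)≈-0.666701
n=4: y≈-0.666701, sp=-1, e=sp−y≈-0.333299; I≈-2.112752, D=e−e_prev≈-0.306971; u=1·(-0.333299)+5/4·(-2.112752)+5/4·(-0.306971)≈-3.357952; next y=3/10·(-0.666701)+1/4·(-3.357952)≈-1.039498
n=5: y≈-1.039498, sp=-1, e=sp−y≈0.039498; I≈-2.073254, D=e−e_prev≈0.372797; u=1·0.039498+5/4·(-2.073254)+5/4·0.372797≈-2.086072; next y=3/10·(-1.039498)+1/4·(-2.086072)≈-0.833368

0 -1 -3.500 0.000
1 -1 -0.438 -0.875
2 -1 -3.448 -0.372
3 -1 -1.498 -0.974
4 -1 -3.358 -0.667
5 -1 -2.086 -1.039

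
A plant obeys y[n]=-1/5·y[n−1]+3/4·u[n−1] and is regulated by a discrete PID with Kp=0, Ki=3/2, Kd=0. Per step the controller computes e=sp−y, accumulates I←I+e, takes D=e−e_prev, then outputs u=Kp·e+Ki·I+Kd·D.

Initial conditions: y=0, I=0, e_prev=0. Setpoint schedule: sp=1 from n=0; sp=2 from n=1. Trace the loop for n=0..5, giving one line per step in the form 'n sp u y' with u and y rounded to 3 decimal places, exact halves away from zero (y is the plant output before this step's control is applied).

0 1 1.500 0.000
1 2 2.813 1.125
2 2 2.986 1.884
3 2 3.192 1.863
4 2 3.160 2.022
5 2 3.211 1.966

(exact arithmetic carried between steps; '≈' marks a value shown rounded to 6 d.p. or computed from one; I and e_prev carry over from the previous line; the table rounds u and y to 3 d.p., halves away from zero)
n=0: y=0, sp=1, e=sp−y=1; I=1, D=e−e_prev=1; u=0·1+3/2·1+0·1=1.5; next y=-1/5·0+3/4·1.5=1.125
n=1: y=1.125, sp=2, e=sp−y=0.875; I=1.875, D=e−e_prev=-0.125; u=0·0.875+3/2·1.875+0·(-0.125)=2.8125; next y=-1/5·1.125+3/4·2.8125=1.884375
n=2: y=1.884375, sp=2, e=sp−y=0.115625; I=1.990625, D=e−e_prev=-0.759375; u=0·0.115625+3/2·1.990625+0·(-0.759375)≈2.985938; next y=-1/5·1.884375+3/4·2.985938≈1.862578
n=3: y≈1.862578, sp=2, e=sp−y≈0.137422; I≈2.128047, D=e−e_prev≈0.021797; u=0·0.137422+3/2·2.128047+0·0.021797≈3.192070; next y=-1/5·1.862578+3/4·3.192070≈2.021537
n=4: y≈2.021537, sp=2, e=sp−y≈-0.021537; I≈2.106510, D=e−e_prev≈-0.158959; u=0·(-0.021537)+3/2·2.106510+0·(-0.158959)≈3.159765; next y=-1/5·2.021537+3/4·3.159765≈1.965516
n=5: y≈1.965516, sp=2, e=sp−y≈0.034484; I≈2.140994, D=e−e_prev≈0.056021; u=0·0.034484+3/2·2.140994+0·0.056021≈3.211491; next y=-1/5·1.965516+3/4·3.211491≈2.015515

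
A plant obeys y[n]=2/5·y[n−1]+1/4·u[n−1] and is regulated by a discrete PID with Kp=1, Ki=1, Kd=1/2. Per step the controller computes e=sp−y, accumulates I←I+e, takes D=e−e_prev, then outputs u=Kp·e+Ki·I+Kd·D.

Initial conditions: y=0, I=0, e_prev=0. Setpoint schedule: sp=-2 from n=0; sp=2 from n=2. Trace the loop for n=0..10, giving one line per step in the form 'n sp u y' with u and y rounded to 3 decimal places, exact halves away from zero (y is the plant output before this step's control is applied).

0 -2 -5.000 0.000
1 -2 -2.875 -1.250
2 2 5.672 -1.219
3 2 1.533 0.930
4 2 4.115 0.755
5 2 3.833 1.331
6 2 4.391 1.491
7 2 4.472 1.694
8 2 4.625 1.796
9 2 4.683 1.875
10 2 4.733 1.921

(exact arithmetic carried between steps; '≈' marks a value shown rounded to 6 d.p. or computed from one; I and e_prev carry over from the previous line; the table rounds u and y to 3 d.p., halves away from zero)
n=0: y=0, sp=-2, e=sp−y=-2; I=-2, D=e−e_prev=-2; u=1·(-2)+1·(-2)+1/2·(-2)=-5; next y=2/5·0+1/4·(-5)=-1.25
n=1: y=-1.25, sp=-2, e=sp−y=-0.75; I=-2.75, D=e−e_prev=1.25; u=1·(-0.75)+1·(-2.75)+1/2·1.25=-2.875; next y=2/5·(-1.25)+1/4·(-2.875)=-1.21875
n=2: y=-1.21875, sp=2, e=sp−y=3.21875; I=0.46875, D=e−e_prev=3.96875; u=1·3.21875+1·0.46875+1/2·3.96875=5.671875; next y=2/5·(-1.21875)+1/4·5.671875≈0.930469
n=3: y≈0.930469, sp=2, e=sp−y≈1.069531; I≈1.538281, D=e−e_prev≈-2.149219; u=1·1.069531+1·1.538281+1/2·(-2.149219)≈1.533203; next y=2/5·0.930469+1/4·1.533203≈0.755488
n=4: y≈0.755488, sp=2, e=sp−y≈1.244512; I≈2.782793, D=e−e_prev≈0.174980; u=1·1.244512+1·2.782793+1/2·0.174980≈4.114795; next y=2/5·0.755488+1/4·4.114795≈1.330894
n=5: y≈1.330894, sp=2, e=sp−y≈0.669106; I≈3.451899, D=e−e_prev≈-0.575406; u=1·0.669106+1·3.451899+1/2·(-0.575406)≈3.833302; next y=2/5·1.330894+1/4·3.833302≈1.490683
n=6: y≈1.490683, sp=2, e=sp−y≈0.509317; I≈3.961216, D=e−e_prev≈-0.159789; u=1·0.509317+1·3.961216+1/2·(-0.159789)≈4.390638; next y=2/5·1.490683+1/4·4.390638≈1.693933
n=7: y≈1.693933, sp=2, e=sp−y≈0.306067; I≈4.267283, D=e−e_prev≈-0.203250; u=1·0.306067+1·4.267283+1/2·(-0.203250)≈4.471725; next y=2/5·1.693933+1/4·4.471725≈1.795504
n=8: y≈1.795504, sp=2, e=sp−y≈0.204496; I≈4.471779, D=e−e_prev≈-0.101572; u=1·0.204496+1·4.471779+1/2·(-0.101572)≈4.625488; next y=2/5·1.795504+1/4·4.625488≈1.874574
n=9: y≈1.874574, sp=2, e=sp−y≈0.125426; I≈4.597205, D=e−e_prev≈-0.079069; u=1·0.125426+1·4.597205+1/2·(-0.079069)≈4.683096; next y=2/5·1.874574+1/4·4.683096≈1.920604
n=10: y≈1.920604, sp=2, e=sp−y≈0.079396; I≈4.676601, D=e−e_prev≈-0.046030; u=1·0.079396+1·4.676601+1/2·(-0.046030)≈4.732983; next y=2/5·1.920604+1/4·4.732983≈1.951487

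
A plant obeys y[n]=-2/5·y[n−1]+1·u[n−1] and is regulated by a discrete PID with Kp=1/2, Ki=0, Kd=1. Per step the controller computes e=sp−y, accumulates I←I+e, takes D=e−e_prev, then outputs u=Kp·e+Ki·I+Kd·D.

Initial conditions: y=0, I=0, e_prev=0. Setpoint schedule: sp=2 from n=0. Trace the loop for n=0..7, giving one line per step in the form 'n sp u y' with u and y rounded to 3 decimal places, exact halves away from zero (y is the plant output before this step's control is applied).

(exact arithmetic carried between steps; '≈' marks a value shown rounded to 6 d.p. or computed from one; I and e_prev carry over from the previous line; the table rounds u and y to 3 d.p., halves away from zero)
n=0: y=0, sp=2, e=sp−y=2; I=2, D=e−e_prev=2; u=1/2·2+0·2+1·2=3; next y=-2/5·0+1·3=3
n=1: y=3, sp=2, e=sp−y=-1; I=1, D=e−e_prev=-3; u=1/2·(-1)+0·1+1·(-3)=-3.5; next y=-2/5·3+1·(-3.5)=-4.7
n=2: y=-4.7, sp=2, e=sp−y=6.7; I=7.7, D=e−e_prev=7.7; u=1/2·6.7+0·7.7+1·7.7=11.05; next y=-2/5·(-4.7)+1·11.05=12.93
n=3: y=12.93, sp=2, e=sp−y=-10.93; I=-3.23, D=e−e_prev=-17.63; u=1/2·(-10.93)+0·(-3.23)+1·(-17.63)=-23.095; next y=-2/5·12.93+1·(-23.095)=-28.267
n=4: y=-28.267, sp=2, e=sp−y=30.267; I=27.037, D=e−e_prev=41.197; u=1/2·30.267+0·27.037+1·41.197=56.3305; next y=-2/5·(-28.267)+1·56.3305=67.6373
n=5: y=67.6373, sp=2, e=sp−y=-65.6373; I=-38.6003, D=e−e_prev=-95.9043; u=1/2·(-65.6373)+0·(-38.6003)+1·(-95.9043)=-128.72295; next y=-2/5·67.6373+1·(-128.72295)=-155.77787
n=6: y=-155.77787, sp=2, e=sp−y=157.77787; I=119.17757, D=e−e_prev=223.41517; u=1/2·157.77787+0·119.17757+1·223.41517=302.304105; next y=-2/5·(-155.77787)+1·302.304105=364.615253
n=7: y=364.615253, sp=2, e=sp−y=-362.615253; I=-243.437683, D=e−e_prev=-520.393123; u=1/2·(-362.615253)+0·(-243.437683)+1·(-520.393123)≈-701.700750; next y=-2/5·364.615253+1·(-701.700750)≈-847.546851

0 2 3.000 0.000
1 2 -3.500 3.000
2 2 11.050 -4.700
3 2 -23.095 12.930
4 2 56.331 -28.267
5 2 -128.723 67.637
6 2 302.304 -155.778
7 2 -701.701 364.615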